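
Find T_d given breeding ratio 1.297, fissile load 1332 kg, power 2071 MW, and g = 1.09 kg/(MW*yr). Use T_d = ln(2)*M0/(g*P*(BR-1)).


Breeding gain G = BR - 1 = 1.297 - 1 = 0.297
Fissile production rate = g * P * G = 1.09 * 2071 * 0.297 = 670.44483 kg/yr
T_d = ln(2) * M0 / (g * P * G)
T_d = ln(2) * 1332 / 670.44483 = 1.3771 yr

1.3771


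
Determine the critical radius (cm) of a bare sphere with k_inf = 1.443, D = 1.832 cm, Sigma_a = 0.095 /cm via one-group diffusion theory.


L^2 = D / Sigma_a = 1.832 / 0.095 = 19.28421 cm^2
B_m^2 = (k_inf - 1) / L^2 = (1.443 - 1) / 19.28421 = 0.02297216 /cm^2
For a bare sphere: B_g = pi/R, so R_c = pi / sqrt(B_m^2)
R_c = pi / sqrt(0.02297216) = 20.728 cm

20.728


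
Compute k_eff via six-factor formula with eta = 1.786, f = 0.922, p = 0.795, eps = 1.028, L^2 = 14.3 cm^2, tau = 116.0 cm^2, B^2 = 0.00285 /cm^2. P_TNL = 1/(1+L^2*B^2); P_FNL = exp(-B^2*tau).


k_inf = eta*f*p*eps = 1.786*0.922*0.795*1.028 = 1.345776
P_TNL = 1/(1 + L^2*B^2) = 1/(1 + 14.3*0.00285) = 0.9608409
P_FNL = exp(-B^2*tau) = exp(-0.00285*116.0) = 0.7184925
k_eff = k_inf * P_TNL * P_FNL = 1.345776 * 0.9608409 * 0.7184925
k_eff = 0.92907

0.92907


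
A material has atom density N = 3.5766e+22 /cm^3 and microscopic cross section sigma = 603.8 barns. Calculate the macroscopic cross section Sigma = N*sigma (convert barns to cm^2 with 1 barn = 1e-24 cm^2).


Sigma = N * sigma_barns * 1e-24
Sigma = 3.5766e+22 * 603.8 * 1e-24
Sigma = 21.596 /cm

21.596


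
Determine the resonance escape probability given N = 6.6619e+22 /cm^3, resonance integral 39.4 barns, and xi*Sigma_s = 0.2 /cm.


p = exp(-N * I * 1e-24 / (xi*Sigma_s))
p = exp(-6.6619e+22 * 39.4 * 1e-24 / 0.2)
p = 1.9968e-06

1.9968e-06


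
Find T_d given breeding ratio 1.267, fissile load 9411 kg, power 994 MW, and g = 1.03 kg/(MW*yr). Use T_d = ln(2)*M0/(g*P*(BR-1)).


Breeding gain G = BR - 1 = 1.267 - 1 = 0.267
Fissile production rate = g * P * G = 1.03 * 994 * 0.267 = 273.35994 kg/yr
T_d = ln(2) * M0 / (g * P * G)
T_d = ln(2) * 9411 / 273.35994 = 23.863 yr

23.863


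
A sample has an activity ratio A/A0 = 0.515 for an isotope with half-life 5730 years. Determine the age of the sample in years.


lambda = ln(2) / t_half = ln(2) / 5730 = 1.209681e-04 /yr
t = -ln(A/A0) / lambda
t = -ln(0.515) / 1.209681e-04
t = 5485.6 yr

5485.6


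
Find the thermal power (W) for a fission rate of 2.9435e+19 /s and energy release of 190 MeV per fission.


P = fission_rate * E_MeV * 1.602e-13
P = 2.9435e+19 * 190 * 1.602e-13
P = 8.9594e+08 W

8.9594e+08


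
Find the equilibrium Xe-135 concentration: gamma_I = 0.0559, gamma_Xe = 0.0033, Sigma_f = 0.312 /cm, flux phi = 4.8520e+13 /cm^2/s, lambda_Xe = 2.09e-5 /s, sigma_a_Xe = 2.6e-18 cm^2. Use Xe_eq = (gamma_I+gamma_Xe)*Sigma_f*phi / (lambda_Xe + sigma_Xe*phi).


Xe_eq = (gamma_I + gamma_Xe) * Sigma_f * phi / (lambda_Xe + sigma_Xe * phi)
Numerator = (0.0559 + 0.0033) * 0.312 * 4.8520e+13 = 8.961838e+11
Denominator = 2.09e-5 + 2.6e-18 * 4.8520e+13 = 1.470520e-04
Xe_eq = 8.961838e+11 / 1.470520e-04 = 6.0943e+15 /cm^3

6.0943e+15


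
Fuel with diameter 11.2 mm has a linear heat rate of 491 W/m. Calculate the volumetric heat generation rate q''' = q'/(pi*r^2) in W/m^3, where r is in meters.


r = D / 2 / 1000 = 11.2 / 2 / 1000 = 0.0056 m
q''' = q' / (pi * r^2)
q''' = 491 / (pi * 0.0056^2)
q''' = 4.9837e+06 W/m^3

4.9837e+06


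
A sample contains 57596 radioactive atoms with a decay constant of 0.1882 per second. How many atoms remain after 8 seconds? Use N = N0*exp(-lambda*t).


N = N0 * exp(-lambda * t)
N = 57596 * exp(-0.1882 * 8)
N = 12780

12780


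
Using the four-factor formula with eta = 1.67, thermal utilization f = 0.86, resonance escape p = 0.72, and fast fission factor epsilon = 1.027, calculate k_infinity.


k_inf = eta * f * p * epsilon
k_inf = 1.67 * 0.86 * 0.72 * 1.027
k_inf = 1.0620

1.0620


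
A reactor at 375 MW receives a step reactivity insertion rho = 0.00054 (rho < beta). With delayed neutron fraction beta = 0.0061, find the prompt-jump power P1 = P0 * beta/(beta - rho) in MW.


P1/P0 = beta / (beta - rho)
P1/P0 = 0.0061 / (0.0061 - 0.00054) = 1.097122
P1 = 375 * 1.097122 = 411.42 MW

411.42


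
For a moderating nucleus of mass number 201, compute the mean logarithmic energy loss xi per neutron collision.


xi = 1 + (A-1)^2/(2A) * ln((A-1)/(A+1))
xi = 1 + (201-1)^2/(2*201) * ln((201-1)/(201 +1))
xi = 0.0099173

0.0099173


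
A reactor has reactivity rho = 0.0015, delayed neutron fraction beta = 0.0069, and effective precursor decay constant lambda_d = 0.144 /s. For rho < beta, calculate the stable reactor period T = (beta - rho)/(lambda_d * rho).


T = (beta - rho) / (lambda_d * rho)
T = (0.0069 - 0.0015) / (0.144 * 0.0015)
T = 25.000 s

25.000


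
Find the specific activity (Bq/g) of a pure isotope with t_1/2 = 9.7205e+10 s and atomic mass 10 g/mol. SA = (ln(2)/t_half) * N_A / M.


lambda = ln(2) / t_half = ln(2) / 9.7205e+10 = 7.130777e-12 /s
SA = lambda * N_A / M
SA = 7.130777e-12 * 6.022e23 / 10
SA = 4.2942e+11 Bq/g

4.2942e+11


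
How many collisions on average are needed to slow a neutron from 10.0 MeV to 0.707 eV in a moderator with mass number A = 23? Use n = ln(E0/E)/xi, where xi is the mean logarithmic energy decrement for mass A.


xi = 1 + (A-1)^2/(2A)*ln((A-1)/(A+1)) = 0.08448899 (for A = 23)
n = ln(E0/E) / xi
n = ln(10.0e6 / 0.707) / 0.08448899
n = ln(1.414427e+07) / 0.08448899 = 194.88

194.88


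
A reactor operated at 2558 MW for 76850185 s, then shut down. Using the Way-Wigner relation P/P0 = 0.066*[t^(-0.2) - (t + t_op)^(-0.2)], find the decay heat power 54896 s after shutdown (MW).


P/P0 = 0.066 * [t^(-0.2) - (t + t_op)^(-0.2)]
P/P0 = 0.066 * [54896^(-0.2) - (54896 + 76850185)^(-0.2)]
P/P0 = 0.066 * [0.1127436 - 0.02647336] = 0.005693836
P = 2558 * 0.005693836 = 14.565 MW

14.565


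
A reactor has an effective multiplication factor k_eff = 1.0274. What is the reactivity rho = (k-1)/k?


rho = (k_eff - 1) / k_eff
rho = (1.0274 - 1) / 1.0274
rho = 0.026669

0.026669


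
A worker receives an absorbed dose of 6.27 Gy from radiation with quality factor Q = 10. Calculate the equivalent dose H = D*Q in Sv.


H = D * Q
H = 6.27 * 10
H = 62.700 Sv

62.700


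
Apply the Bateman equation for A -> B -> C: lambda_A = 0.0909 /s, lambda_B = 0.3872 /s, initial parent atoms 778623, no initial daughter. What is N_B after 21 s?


N_B(t) = lambda_A * N_A0 / (lambda_B - lambda_A) * [exp(-lambda_A*t) - exp(-lambda_B*t)]
exp(-0.0909*21) = 0.1482434; exp(-0.3872*21) = 2.942149e-04
N_B = 0.0909 * 778623 / (0.3872 - 0.0909) * (0.1482434 - 2.942149e-04)
N_B = 35340

35340


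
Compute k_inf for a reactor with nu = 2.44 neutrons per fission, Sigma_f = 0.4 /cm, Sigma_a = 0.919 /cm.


k_inf = nu * Sigma_f / Sigma_a
k_inf = 2.44 * 0.4 / 0.919
k_inf = 1.0620

1.0620


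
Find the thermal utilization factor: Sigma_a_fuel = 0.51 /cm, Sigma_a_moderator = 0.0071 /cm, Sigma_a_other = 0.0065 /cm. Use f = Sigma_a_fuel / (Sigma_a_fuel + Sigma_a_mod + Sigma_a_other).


f = Sigma_a_fuel / (Sigma_a_fuel + Sigma_a_mod + Sigma_a_other)
f = 0.51 / (0.51 + 0.0071 + 0.0065)
f = 0.97403

0.97403


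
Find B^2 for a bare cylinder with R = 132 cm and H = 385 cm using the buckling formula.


B^2 = (2.405/R)^2 + (pi/H)^2
B^2 = (2.405/132)^2 + (pi/385)^2
B^2 = 3.9854e-04 /cm^2

3.9854e-04


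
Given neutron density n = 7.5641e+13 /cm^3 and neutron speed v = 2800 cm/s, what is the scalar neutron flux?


phi = n * v
phi = 7.5641e+13 * 2800
phi = 2.1179e+17 /cm^2/s

2.1179e+17


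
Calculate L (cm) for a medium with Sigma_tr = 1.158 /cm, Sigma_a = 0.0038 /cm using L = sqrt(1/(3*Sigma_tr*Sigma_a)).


D = 1 / (3 * Sigma_tr) = 1 / (3 * 1.158) = 0.2878526 cm
L = sqrt(D / Sigma_a)
L = sqrt(0.2878526 / 0.0038)
L = 8.7035 cm

8.7035


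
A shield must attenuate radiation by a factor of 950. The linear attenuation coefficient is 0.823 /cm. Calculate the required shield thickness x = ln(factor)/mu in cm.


x = ln(factor) / mu
x = ln(950) / 0.823
x = 8.3311 cm

8.3311


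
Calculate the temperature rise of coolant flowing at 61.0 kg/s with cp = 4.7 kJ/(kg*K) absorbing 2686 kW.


dT = Q / (m_dot * cp)
dT = 2686 / (61.0 * 4.7)
dT = 9.3687 C

9.3687


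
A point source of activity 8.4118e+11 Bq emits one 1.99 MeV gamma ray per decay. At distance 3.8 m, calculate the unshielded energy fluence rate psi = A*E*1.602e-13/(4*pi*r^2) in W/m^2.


psi = A * E * 1.602e-13 / (4*pi*r^2)
psi = 8.4118e+11 * 1.99 * 1.602e-13 / (4*pi*3.8^2)
psi = 0.0014778 W/m^2

0.0014778


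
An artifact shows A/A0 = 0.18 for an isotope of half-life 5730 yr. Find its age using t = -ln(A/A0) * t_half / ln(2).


lambda = ln(2) / t_half = ln(2) / 5730 = 1.209681e-04 /yr
t = -ln(A/A0) / lambda
t = -ln(0.18) / 1.209681e-04
t = 14176 yr

14176


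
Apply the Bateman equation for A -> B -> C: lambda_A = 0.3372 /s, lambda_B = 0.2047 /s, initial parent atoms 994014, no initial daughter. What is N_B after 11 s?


N_B(t) = lambda_A * N_A0 / (lambda_B - lambda_A) * [exp(-lambda_A*t) - exp(-lambda_B*t)]
exp(-0.3372*11) = 0.02449711; exp(-0.2047*11) = 0.1052202
N_B = 0.3372 * 994014 / (0.2047 - 0.3372) * (0.02449711 - 0.1052202)
N_B = 204203

204203


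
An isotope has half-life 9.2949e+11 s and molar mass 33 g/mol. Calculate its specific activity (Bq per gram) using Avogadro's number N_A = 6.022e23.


lambda = ln(2) / t_half = ln(2) / 9.2949e+11 = 7.457285e-13 /s
SA = lambda * N_A / M
SA = 7.457285e-13 * 6.022e23 / 33
SA = 1.3608e+10 Bq/g

1.3608e+10


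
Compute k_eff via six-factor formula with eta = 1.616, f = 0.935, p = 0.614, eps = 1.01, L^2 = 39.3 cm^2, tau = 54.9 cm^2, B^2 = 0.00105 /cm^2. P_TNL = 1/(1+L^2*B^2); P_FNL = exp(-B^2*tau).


k_inf = eta*f*p*eps = 1.616*0.935*0.614*1.01 = 0.9370067
P_TNL = 1/(1 + L^2*B^2) = 1/(1 + 39.3*0.00105) = 0.9603703
P_FNL = exp(-B^2*tau) = exp(-0.00105*54.9) = 0.9439850
k_eff = k_inf * P_TNL * P_FNL = 0.9370067 * 0.9603703 * 0.9439850
k_eff = 0.84947

0.84947


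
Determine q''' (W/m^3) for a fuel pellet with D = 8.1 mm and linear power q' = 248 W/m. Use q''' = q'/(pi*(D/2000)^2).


r = D / 2 / 1000 = 8.1 / 2 / 1000 = 0.00405 m
q''' = q' / (pi * r^2)
q''' = 248 / (pi * 0.00405^2)
q''' = 4.8127e+06 W/m^3

4.8127e+06


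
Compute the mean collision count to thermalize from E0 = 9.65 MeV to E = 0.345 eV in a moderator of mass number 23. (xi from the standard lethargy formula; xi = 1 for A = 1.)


xi = 1 + (A-1)^2/(2A)*ln((A-1)/(A+1)) = 0.08448899 (for A = 23)
n = ln(E0/E) / xi
n = ln(9.65e6 / 0.345) / 0.08448899
n = ln(2.797101e+07) / 0.08448899 = 202.95

202.95


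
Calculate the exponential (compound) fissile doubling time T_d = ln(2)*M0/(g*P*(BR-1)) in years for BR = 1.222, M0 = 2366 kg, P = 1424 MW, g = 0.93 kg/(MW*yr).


Breeding gain G = BR - 1 = 1.222 - 1 = 0.222
Fissile production rate = g * P * G = 0.93 * 1424 * 0.222 = 293.99904 kg/yr
T_d = ln(2) * M0 / (g * P * G)
T_d = ln(2) * 2366 / 293.99904 = 5.5782 yr

5.5782


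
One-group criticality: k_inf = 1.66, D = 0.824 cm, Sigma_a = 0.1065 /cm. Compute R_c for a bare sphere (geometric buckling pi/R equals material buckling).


L^2 = D / Sigma_a = 0.824 / 0.1065 = 7.737089 cm^2
B_m^2 = (k_inf - 1) / L^2 = (1.66 - 1) / 7.737089 = 0.08530340 /cm^2
For a bare sphere: B_g = pi/R, so R_c = pi / sqrt(B_m^2)
R_c = pi / sqrt(0.08530340) = 10.756 cm

10.756


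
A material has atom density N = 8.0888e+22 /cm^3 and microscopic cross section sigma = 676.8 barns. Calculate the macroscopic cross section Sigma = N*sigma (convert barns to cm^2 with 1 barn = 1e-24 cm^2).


Sigma = N * sigma_barns * 1e-24
Sigma = 8.0888e+22 * 676.8 * 1e-24
Sigma = 54.745 /cm

54.745


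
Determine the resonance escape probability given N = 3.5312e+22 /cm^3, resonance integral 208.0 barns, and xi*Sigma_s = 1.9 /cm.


p = exp(-N * I * 1e-24 / (xi*Sigma_s))
p = exp(-3.5312e+22 * 208.0 * 1e-24 / 1.9)
p = 0.020948

0.020948


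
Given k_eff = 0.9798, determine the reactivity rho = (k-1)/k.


rho = (k_eff - 1) / k_eff
rho = (0.9798 - 1) / 0.9798
rho = -0.020616

-0.020616


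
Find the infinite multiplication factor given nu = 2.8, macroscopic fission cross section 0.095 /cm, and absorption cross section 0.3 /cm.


k_inf = nu * Sigma_f / Sigma_a
k_inf = 2.8 * 0.095 / 0.3
k_inf = 0.88667

0.88667


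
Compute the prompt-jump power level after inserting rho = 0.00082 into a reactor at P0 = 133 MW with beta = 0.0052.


P1/P0 = beta / (beta - rho)
P1/P0 = 0.0052 / (0.0052 - 0.00082) = 1.187215
P1 = 133 * 1.187215 = 157.90 MW

157.90


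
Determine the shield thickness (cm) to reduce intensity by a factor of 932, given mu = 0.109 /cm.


x = ln(factor) / mu
x = ln(932) / 0.109
x = 62.728 cm

62.728


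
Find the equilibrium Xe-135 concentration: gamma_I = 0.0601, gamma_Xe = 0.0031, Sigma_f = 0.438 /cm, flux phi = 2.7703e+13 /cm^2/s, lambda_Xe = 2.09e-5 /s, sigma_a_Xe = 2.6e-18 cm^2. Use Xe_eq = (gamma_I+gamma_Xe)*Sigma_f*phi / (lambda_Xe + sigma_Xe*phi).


Xe_eq = (gamma_I + gamma_Xe) * Sigma_f * phi / (lambda_Xe + sigma_Xe * phi)
Numerator = (0.0601 + 0.0031) * 0.438 * 2.7703e+13 = 7.668634e+11
Denominator = 2.09e-5 + 2.6e-18 * 2.7703e+13 = 9.292780e-05
Xe_eq = 7.668634e+11 / 9.292780e-05 = 8.2522e+15 /cm^3

8.2522e+15


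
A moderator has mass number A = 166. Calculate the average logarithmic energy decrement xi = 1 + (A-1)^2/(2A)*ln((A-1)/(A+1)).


xi = 1 + (A-1)^2/(2A) * ln((A-1)/(A+1))
xi = 1 + (166-1)^2/(2*166) * ln((166-1)/(166 +1))
xi = 0.012000

0.012000


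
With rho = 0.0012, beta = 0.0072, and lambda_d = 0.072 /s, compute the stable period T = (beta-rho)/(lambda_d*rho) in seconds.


T = (beta - rho) / (lambda_d * rho)
T = (0.0072 - 0.0012) / (0.072 * 0.0012)
T = 69.444 s

69.444


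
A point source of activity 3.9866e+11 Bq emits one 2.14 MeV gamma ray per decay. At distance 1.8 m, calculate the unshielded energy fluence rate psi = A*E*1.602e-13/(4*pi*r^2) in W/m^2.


psi = A * E * 1.602e-13 / (4*pi*r^2)
psi = 3.9866e+11 * 2.14 * 1.602e-13 / (4*pi*1.8^2)
psi = 0.0033568 W/m^2

0.0033568


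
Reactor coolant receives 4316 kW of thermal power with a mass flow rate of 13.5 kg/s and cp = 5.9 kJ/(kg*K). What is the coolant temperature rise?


dT = Q / (m_dot * cp)
dT = 4316 / (13.5 * 5.9)
dT = 54.187 C

54.187


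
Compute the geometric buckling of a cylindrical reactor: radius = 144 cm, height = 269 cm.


B^2 = (2.405/R)^2 + (pi/H)^2
B^2 = (2.405/144)^2 + (pi/269)^2
B^2 = 4.1533e-04 /cm^2

4.1533e-04


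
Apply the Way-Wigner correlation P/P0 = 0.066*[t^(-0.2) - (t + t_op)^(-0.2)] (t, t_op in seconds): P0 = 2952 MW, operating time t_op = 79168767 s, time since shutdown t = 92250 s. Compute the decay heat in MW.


P/P0 = 0.066 * [t^(-0.2) - (t + t_op)^(-0.2)]
P/P0 = 0.066 * [92250^(-0.2) - (92250 + 79168767)^(-0.2)]
P/P0 = 0.066 * [0.1016264 - 0.02631407] = 0.004970614
P = 2952 * 0.004970614 = 14.673 MW

14.673


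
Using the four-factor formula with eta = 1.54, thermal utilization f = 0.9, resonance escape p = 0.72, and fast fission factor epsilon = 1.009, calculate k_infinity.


k_inf = eta * f * p * epsilon
k_inf = 1.54 * 0.9 * 0.72 * 1.009
k_inf = 1.0069

1.0069


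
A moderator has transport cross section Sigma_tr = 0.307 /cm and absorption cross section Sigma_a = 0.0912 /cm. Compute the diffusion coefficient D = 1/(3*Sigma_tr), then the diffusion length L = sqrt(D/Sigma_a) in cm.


D = 1 / (3 * Sigma_tr) = 1 / (3 * 0.307) = 1.085776 cm
L = sqrt(D / Sigma_a)
L = sqrt(1.085776 / 0.0912)
L = 3.4504 cm

3.4504


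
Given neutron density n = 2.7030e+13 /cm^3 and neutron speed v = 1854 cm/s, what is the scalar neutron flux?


phi = n * v
phi = 2.7030e+13 * 1854
phi = 5.0114e+16 /cm^2/s

5.0114e+16


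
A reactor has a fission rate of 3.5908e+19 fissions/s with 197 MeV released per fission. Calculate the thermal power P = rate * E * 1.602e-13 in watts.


P = fission_rate * E_MeV * 1.602e-13
P = 3.5908e+19 * 197 * 1.602e-13
P = 1.1332e+09 W

1.1332e+09


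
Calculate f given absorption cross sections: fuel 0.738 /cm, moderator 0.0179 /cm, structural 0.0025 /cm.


f = Sigma_a_fuel / (Sigma_a_fuel + Sigma_a_mod + Sigma_a_other)
f = 0.738 / (0.738 + 0.0179 + 0.0025)
f = 0.97310

0.97310


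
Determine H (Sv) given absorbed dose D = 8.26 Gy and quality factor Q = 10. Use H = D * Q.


H = D * Q
H = 8.26 * 10
H = 82.600 Sv

82.600


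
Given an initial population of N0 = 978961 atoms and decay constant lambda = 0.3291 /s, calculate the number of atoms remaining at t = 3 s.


N = N0 * exp(-lambda * t)
N = 978961 * exp(-0.3291 * 3)
N = 364743

364743


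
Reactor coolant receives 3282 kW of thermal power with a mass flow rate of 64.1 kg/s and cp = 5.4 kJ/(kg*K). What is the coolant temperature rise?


dT = Q / (m_dot * cp)
dT = 3282 / (64.1 * 5.4)
dT = 9.4817 C

9.4817


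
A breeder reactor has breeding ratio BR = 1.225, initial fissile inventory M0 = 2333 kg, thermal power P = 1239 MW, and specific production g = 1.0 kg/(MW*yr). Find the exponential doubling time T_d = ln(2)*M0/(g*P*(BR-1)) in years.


Breeding gain G = BR - 1 = 1.225 - 1 = 0.225
Fissile production rate = g * P * G = 1.0 * 1239 * 0.225 = 278.775 kg/yr
T_d = ln(2) * M0 / (g * P * G)
T_d = ln(2) * 2333 / 278.775 = 5.8008 yr

5.8008


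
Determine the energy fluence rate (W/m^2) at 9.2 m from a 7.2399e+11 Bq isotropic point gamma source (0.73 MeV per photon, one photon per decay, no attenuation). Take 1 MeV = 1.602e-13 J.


psi = A * E * 1.602e-13 / (4*pi*r^2)
psi = 7.2399e+11 * 0.73 * 1.602e-13 / (4*pi*9.2^2)
psi = 7.9604e-05 W/m^2

7.9604e-05


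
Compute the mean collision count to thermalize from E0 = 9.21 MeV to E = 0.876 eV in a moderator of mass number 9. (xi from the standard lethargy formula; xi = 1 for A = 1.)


xi = 1 + (A-1)^2/(2A)*ln((A-1)/(A+1)) = 0.2066007 (for A = 9)
n = ln(E0/E) / xi
n = ln(9.21e6 / 0.876) / 0.2066007
n = ln(1.051370e+07) / 0.2066007 = 78.258

78.258


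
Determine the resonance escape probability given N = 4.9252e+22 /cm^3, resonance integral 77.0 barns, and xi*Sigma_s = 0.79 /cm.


p = exp(-N * I * 1e-24 / (xi*Sigma_s))
p = exp(-4.9252e+22 * 77.0 * 1e-24 / 0.79)
p = 0.0082255

0.0082255


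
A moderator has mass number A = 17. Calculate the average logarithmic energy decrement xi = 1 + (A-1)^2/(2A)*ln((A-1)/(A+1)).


xi = 1 + (A-1)^2/(2A) * ln((A-1)/(A+1))
xi = 1 + (17-1)^2/(2*17) * ln((17-1)/(17 +1))
xi = 0.11316

0.11316


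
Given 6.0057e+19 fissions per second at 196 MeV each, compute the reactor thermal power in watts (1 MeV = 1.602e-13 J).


P = fission_rate * E_MeV * 1.602e-13
P = 6.0057e+19 * 196 * 1.602e-13
P = 1.8857e+09 W

1.8857e+09


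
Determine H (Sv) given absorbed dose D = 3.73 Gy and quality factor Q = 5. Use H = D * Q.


H = D * Q
H = 3.73 * 5
H = 18.650 Sv

18.650


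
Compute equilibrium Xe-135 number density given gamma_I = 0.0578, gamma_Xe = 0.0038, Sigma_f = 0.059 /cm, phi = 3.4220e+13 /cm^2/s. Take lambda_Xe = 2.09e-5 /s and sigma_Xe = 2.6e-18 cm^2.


Xe_eq = (gamma_I + gamma_Xe) * Sigma_f * phi / (lambda_Xe + sigma_Xe * phi)
Numerator = (0.0578 + 0.0038) * 0.059 * 3.4220e+13 = 1.243692e+11
Denominator = 2.09e-5 + 2.6e-18 * 3.4220e+13 = 1.098720e-04
Xe_eq = 1.243692e+11 / 1.098720e-04 = 1.1319e+15 /cm^3

1.1319e+15


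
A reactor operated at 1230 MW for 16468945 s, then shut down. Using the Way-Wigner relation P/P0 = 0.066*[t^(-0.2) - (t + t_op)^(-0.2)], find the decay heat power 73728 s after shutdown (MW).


P/P0 = 0.066 * [t^(-0.2) - (t + t_op)^(-0.2)]
P/P0 = 0.066 * [73728^(-0.2) - (73728 + 16468945)^(-0.2)]
P/P0 = 0.066 * [0.1062854 - 0.03599804] = 0.004638966
P = 1230 * 0.004638966 = 5.7059 MW

5.7059


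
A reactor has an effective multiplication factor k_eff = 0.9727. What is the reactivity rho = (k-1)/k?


rho = (k_eff - 1) / k_eff
rho = (0.9727 - 1) / 0.9727
rho = -0.028066

-0.028066


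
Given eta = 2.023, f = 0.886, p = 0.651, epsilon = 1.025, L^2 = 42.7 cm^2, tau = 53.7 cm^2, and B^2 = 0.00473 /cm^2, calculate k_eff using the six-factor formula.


k_inf = eta*f*p*eps = 2.023*0.886*0.651*1.025 = 1.196009
P_TNL = 1/(1 + L^2*B^2) = 1/(1 + 42.7*0.00473) = 0.8319668
P_FNL = exp(-B^2*tau) = exp(-0.00473*53.7) = 0.7756910
k_eff = k_inf * P_TNL * P_FNL = 1.196009 * 0.8319668 * 0.7756910
k_eff = 0.77184

0.77184


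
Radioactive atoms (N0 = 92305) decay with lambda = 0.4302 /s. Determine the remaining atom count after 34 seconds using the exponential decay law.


N = N0 * exp(-lambda * t)
N = 92305 * exp(-0.4302 * 34)
N = 0.041010

0.041010


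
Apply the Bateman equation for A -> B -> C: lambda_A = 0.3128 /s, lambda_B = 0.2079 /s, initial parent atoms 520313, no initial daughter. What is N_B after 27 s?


N_B(t) = lambda_A * N_A0 / (lambda_B - lambda_A) * [exp(-lambda_A*t) - exp(-lambda_B*t)]
exp(-0.3128*27) = 2.148437e-04; exp(-0.2079*27) = 0.003649008
N_B = 0.3128 * 520313 / (0.2079 - 0.3128) * (2.148437e-04 - 0.003649008)
N_B = 5328.2

5328.2


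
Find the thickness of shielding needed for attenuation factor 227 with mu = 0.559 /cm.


x = ln(factor) / mu
x = ln(227) / 0.559
x = 9.7047 cm

9.7047


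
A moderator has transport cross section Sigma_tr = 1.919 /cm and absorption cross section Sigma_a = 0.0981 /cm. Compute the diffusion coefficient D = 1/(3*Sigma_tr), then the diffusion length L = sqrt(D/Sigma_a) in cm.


D = 1 / (3 * Sigma_tr) = 1 / (3 * 1.919) = 0.1737016 cm
L = sqrt(D / Sigma_a)
L = sqrt(0.1737016 / 0.0981)
L = 1.3307 cm

1.3307


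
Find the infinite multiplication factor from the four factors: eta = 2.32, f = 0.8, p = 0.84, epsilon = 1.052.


k_inf = eta * f * p * epsilon
k_inf = 2.32 * 0.8 * 0.84 * 1.052
k_inf = 1.6401

1.6401


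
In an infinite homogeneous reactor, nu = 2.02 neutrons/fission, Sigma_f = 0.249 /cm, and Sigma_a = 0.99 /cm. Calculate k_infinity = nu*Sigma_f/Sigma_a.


k_inf = nu * Sigma_f / Sigma_a
k_inf = 2.02 * 0.249 / 0.99
k_inf = 0.50806

0.50806


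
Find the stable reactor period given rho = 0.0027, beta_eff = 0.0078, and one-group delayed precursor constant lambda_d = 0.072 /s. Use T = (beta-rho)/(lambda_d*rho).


T = (beta - rho) / (lambda_d * rho)
T = (0.0078 - 0.0027) / (0.072 * 0.0027)
T = 26.235 s

26.235


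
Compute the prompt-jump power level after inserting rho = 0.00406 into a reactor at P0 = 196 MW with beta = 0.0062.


P1/P0 = beta / (beta - rho)
P1/P0 = 0.0062 / (0.0062 - 0.00406) = 2.897196
P1 = 196 * 2.897196 = 567.85 MW

567.85


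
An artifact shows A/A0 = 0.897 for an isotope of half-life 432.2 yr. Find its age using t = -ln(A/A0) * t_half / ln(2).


lambda = ln(2) / t_half = ln(2) / 432.2 = 0.001603765 /yr
t = -ln(A/A0) / lambda
t = -ln(0.897) / 0.001603765
t = 67.778 yr

67.778


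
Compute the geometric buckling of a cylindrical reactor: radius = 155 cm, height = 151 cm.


B^2 = (2.405/R)^2 + (pi/H)^2
B^2 = (2.405/155)^2 + (pi/151)^2
B^2 = 6.7361e-04 /cm^2

6.7361e-04


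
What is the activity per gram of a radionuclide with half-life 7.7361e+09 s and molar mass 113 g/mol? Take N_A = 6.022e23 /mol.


lambda = ln(2) / t_half = ln(2) / 7.7361e+09 = 8.959905e-11 /s
SA = lambda * N_A / M
SA = 8.959905e-11 * 6.022e23 / 113
SA = 4.7749e+11 Bq/g

4.7749e+11


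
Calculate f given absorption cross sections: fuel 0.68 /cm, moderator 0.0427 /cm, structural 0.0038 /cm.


f = Sigma_a_fuel / (Sigma_a_fuel + Sigma_a_mod + Sigma_a_other)
f = 0.68 / (0.68 + 0.0427 + 0.0038)
f = 0.93599

0.93599


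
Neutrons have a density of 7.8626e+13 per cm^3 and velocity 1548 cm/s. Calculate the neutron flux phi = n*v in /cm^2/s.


phi = n * v
phi = 7.8626e+13 * 1548
phi = 1.2171e+17 /cm^2/s

1.2171e+17


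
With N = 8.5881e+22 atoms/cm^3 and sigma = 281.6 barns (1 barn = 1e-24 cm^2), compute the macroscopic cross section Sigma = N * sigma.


Sigma = N * sigma_barns * 1e-24
Sigma = 8.5881e+22 * 281.6 * 1e-24
Sigma = 24.184 /cm

24.184


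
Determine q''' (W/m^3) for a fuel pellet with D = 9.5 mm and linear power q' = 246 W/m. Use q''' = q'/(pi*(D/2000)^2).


r = D / 2 / 1000 = 9.5 / 2 / 1000 = 0.00475 m
q''' = q' / (pi * r^2)
q''' = 246 / (pi * 0.00475^2)
q''' = 3.4705e+06 W/m^3

3.4705e+06


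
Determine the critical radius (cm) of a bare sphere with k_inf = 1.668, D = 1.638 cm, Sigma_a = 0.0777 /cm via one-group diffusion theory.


L^2 = D / Sigma_a = 1.638 / 0.0777 = 21.08108 cm^2
B_m^2 = (k_inf - 1) / L^2 = (1.668 - 1) / 21.08108 = 0.03168718 /cm^2
For a bare sphere: B_g = pi/R, so R_c = pi / sqrt(B_m^2)
R_c = pi / sqrt(0.03168718) = 17.649 cm

17.649


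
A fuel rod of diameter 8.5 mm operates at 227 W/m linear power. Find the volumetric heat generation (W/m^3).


r = D / 2 / 1000 = 8.5 / 2 / 1000 = 0.00425 m
q''' = q' / (pi * r^2)
q''' = 227 / (pi * 0.00425^2)
q''' = 4.0004e+06 W/m^3

4.0004e+06


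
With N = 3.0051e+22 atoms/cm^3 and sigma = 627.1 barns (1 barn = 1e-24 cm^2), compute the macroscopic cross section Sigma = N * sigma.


Sigma = N * sigma_barns * 1e-24
Sigma = 3.0051e+22 * 627.1 * 1e-24
Sigma = 18.845 /cm

18.845


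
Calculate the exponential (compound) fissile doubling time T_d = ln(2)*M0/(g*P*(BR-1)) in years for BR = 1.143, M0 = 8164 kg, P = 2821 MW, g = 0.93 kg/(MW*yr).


Breeding gain G = BR - 1 = 1.143 - 1 = 0.143
Fissile production rate = g * P * G = 0.93 * 2821 * 0.143 = 375.16479 kg/yr
T_d = ln(2) * M0 / (g * P * G)
T_d = ln(2) * 8164 / 375.16479 = 15.084 yr

15.084


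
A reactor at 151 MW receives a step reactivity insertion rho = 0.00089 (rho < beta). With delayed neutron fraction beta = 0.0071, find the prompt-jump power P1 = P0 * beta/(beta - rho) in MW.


P1/P0 = beta / (beta - rho)
P1/P0 = 0.0071 / (0.0071 - 0.00089) = 1.143317
P1 = 151 * 1.143317 = 172.64 MW

172.64


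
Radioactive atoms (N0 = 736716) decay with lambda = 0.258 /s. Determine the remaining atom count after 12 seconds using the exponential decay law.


N = N0 * exp(-lambda * t)
N = 736716 * exp(-0.258 * 12)
N = 33321

33321


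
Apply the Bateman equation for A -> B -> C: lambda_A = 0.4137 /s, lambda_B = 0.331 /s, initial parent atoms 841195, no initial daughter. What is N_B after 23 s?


N_B(t) = lambda_A * N_A0 / (lambda_B - lambda_A) * [exp(-lambda_A*t) - exp(-lambda_B*t)]
exp(-0.4137*23) = 7.373006e-05; exp(-0.331*23) = 4.939877e-04
N_B = 0.4137 * 841195 / (0.331 - 0.4137) * (7.373006e-05 - 4.939877e-04)
N_B = 1768.4

1768.4


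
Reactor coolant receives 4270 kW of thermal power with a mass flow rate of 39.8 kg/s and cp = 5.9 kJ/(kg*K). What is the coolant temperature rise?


dT = Q / (m_dot * cp)
dT = 4270 / (39.8 * 5.9)
dT = 18.184 C

18.184


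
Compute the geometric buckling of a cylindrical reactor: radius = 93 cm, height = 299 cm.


B^2 = (2.405/R)^2 + (pi/H)^2
B^2 = (2.405/93)^2 + (pi/299)^2
B^2 = 7.7915e-04 /cm^2

7.7915e-04


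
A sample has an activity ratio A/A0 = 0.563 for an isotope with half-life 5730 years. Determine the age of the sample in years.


lambda = ln(2) / t_half = ln(2) / 5730 = 1.209681e-04 /yr
t = -ln(A/A0) / lambda
t = -ln(0.563) / 1.209681e-04
t = 4749.0 yr

4749.0


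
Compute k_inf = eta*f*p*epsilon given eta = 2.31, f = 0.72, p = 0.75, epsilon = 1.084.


k_inf = eta * f * p * epsilon
k_inf = 2.31 * 0.72 * 0.75 * 1.084
k_inf = 1.3522

1.3522


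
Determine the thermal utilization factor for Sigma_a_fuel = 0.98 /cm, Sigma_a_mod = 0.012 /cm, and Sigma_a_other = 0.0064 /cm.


f = Sigma_a_fuel / (Sigma_a_fuel + Sigma_a_mod + Sigma_a_other)
f = 0.98 / (0.98 + 0.012 + 0.0064)
f = 0.98157

0.98157


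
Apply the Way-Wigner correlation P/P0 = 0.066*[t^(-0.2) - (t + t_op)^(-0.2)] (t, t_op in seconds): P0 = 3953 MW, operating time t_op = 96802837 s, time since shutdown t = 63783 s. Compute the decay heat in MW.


P/P0 = 0.066 * [t^(-0.2) - (t + t_op)^(-0.2)]
P/P0 = 0.066 * [63783^(-0.2) - (63783 + 96802837)^(-0.2)]
P/P0 = 0.066 * [0.1094105 - 0.02527931] = 0.005552659
P = 3953 * 0.005552659 = 21.950 MW

21.950


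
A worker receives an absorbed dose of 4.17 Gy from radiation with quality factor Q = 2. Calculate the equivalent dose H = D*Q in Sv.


H = D * Q
H = 4.17 * 2
H = 8.3400 Sv

8.3400


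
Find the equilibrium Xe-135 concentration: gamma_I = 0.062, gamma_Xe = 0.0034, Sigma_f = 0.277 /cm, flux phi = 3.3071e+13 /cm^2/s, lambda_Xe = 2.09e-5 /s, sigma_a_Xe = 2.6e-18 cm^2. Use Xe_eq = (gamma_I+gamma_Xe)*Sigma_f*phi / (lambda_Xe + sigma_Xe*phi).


Xe_eq = (gamma_I + gamma_Xe) * Sigma_f * phi / (lambda_Xe + sigma_Xe * phi)
Numerator = (0.062 + 0.0034) * 0.277 * 3.3071e+13 = 5.991076e+11
Denominator = 2.09e-5 + 2.6e-18 * 3.3071e+13 = 1.068846e-04
Xe_eq = 5.991076e+11 / 1.068846e-04 = 5.6052e+15 /cm^3

5.6052e+15


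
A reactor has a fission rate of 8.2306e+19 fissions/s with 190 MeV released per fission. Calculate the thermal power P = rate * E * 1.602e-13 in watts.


P = fission_rate * E_MeV * 1.602e-13
P = 8.2306e+19 * 190 * 1.602e-13
P = 2.5052e+09 W

2.5052e+09


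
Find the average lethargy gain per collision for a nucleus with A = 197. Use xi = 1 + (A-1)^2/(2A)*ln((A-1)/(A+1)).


xi = 1 + (A-1)^2/(2A) * ln((A-1)/(A+1))
xi = 1 + (197-1)^2/(2*197) * ln((197-1)/(197 +1))
xi = 0.010118

0.010118


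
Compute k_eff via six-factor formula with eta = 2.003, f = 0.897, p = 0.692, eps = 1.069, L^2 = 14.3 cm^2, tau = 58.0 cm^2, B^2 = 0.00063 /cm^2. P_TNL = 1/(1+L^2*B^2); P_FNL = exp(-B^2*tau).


k_inf = eta*f*p*eps = 2.003*0.897*0.692*1.069 = 1.329099
P_TNL = 1/(1 + L^2*B^2) = 1/(1 + 14.3*0.00063) = 0.9910714
P_FNL = exp(-B^2*tau) = exp(-0.00063*58.0) = 0.9641195
k_eff = k_inf * P_TNL * P_FNL = 1.329099 * 0.9910714 * 0.9641195
k_eff = 1.2700

1.2700


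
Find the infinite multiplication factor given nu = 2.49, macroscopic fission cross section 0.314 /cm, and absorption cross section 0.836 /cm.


k_inf = nu * Sigma_f / Sigma_a
k_inf = 2.49 * 0.314 / 0.836
k_inf = 0.93524

0.93524


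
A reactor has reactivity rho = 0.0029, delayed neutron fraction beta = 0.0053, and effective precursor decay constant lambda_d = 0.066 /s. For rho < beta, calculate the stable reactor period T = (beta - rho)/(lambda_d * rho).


T = (beta - rho) / (lambda_d * rho)
T = (0.0053 - 0.0029) / (0.066 * 0.0029)
T = 12.539 s

12.539


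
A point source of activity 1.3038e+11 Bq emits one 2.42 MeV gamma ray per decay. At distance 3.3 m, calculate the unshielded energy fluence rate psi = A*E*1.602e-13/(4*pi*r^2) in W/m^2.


psi = A * E * 1.602e-13 / (4*pi*r^2)
psi = 1.3038e+11 * 2.42 * 1.602e-13 / (4*pi*3.3^2)
psi = 3.6936e-04 W/m^2

3.6936e-04


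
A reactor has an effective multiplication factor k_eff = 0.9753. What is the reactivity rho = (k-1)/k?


rho = (k_eff - 1) / k_eff
rho = (0.9753 - 1) / 0.9753
rho = -0.025326

-0.025326


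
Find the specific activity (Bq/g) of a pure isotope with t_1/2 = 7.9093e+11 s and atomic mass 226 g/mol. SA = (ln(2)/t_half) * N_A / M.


lambda = ln(2) / t_half = ln(2) / 7.9093e+11 = 8.763698e-13 /s
SA = lambda * N_A / M
SA = 8.763698e-13 * 6.022e23 / 226
SA = 2.3352e+09 Bq/g

2.3352e+09


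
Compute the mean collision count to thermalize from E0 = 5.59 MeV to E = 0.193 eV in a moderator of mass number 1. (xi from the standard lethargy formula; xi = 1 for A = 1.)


xi = 1 + (A-1)^2/(2A)*ln((A-1)/(A+1)) = 1 (for A = 1)
n = ln(E0/E) / xi
n = ln(5.59e6 / 0.193) / 1
n = ln(2.896373e+07) / 1 = 17.182

17.182


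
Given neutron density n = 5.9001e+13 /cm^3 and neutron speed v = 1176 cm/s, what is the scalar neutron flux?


phi = n * v
phi = 5.9001e+13 * 1176
phi = 6.9385e+16 /cm^2/s

6.9385e+16


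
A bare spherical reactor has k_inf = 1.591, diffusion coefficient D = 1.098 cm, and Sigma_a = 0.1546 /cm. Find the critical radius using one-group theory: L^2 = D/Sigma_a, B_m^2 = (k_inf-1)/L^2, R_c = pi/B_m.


L^2 = D / Sigma_a = 1.098 / 0.1546 = 7.102199 cm^2
B_m^2 = (k_inf - 1) / L^2 = (1.591 - 1) / 7.102199 = 0.08321366 /cm^2
For a bare sphere: B_g = pi/R, so R_c = pi / sqrt(B_m^2)
R_c = pi / sqrt(0.08321366) = 10.891 cm

10.891


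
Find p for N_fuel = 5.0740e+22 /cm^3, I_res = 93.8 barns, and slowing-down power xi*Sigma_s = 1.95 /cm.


p = exp(-N * I * 1e-24 / (xi*Sigma_s))
p = exp(-5.0740e+22 * 93.8 * 1e-24 / 1.95)
p = 0.087098

0.087098


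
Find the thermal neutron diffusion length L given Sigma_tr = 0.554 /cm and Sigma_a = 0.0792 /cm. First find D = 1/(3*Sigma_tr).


D = 1 / (3 * Sigma_tr) = 1 / (3 * 0.554) = 0.6016847 cm
L = sqrt(D / Sigma_a)
L = sqrt(0.6016847 / 0.0792)
L = 2.7563 cm

2.7563


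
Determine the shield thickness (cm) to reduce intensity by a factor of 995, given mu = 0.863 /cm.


x = ln(factor) / mu
x = ln(995) / 0.863
x = 7.9985 cm

7.9985


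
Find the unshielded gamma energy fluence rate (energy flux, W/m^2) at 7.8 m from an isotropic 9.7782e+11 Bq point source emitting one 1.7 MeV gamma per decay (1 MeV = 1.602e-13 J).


psi = A * E * 1.602e-13 / (4*pi*r^2)
psi = 9.7782e+11 * 1.7 * 1.602e-13 / (4*pi*7.8^2)
psi = 3.4831e-04 W/m^2

3.4831e-04


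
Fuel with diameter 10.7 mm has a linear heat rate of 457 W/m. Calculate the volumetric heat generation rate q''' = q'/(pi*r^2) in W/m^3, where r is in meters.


r = D / 2 / 1000 = 10.7 / 2 / 1000 = 0.00535 m
q''' = q' / (pi * r^2)
q''' = 457 / (pi * 0.00535^2)
q''' = 5.0823e+06 W/m^3

5.0823e+06


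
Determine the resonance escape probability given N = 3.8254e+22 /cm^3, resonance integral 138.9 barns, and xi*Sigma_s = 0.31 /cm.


p = exp(-N * I * 1e-24 / (xi*Sigma_s))
p = exp(-3.8254e+22 * 138.9 * 1e-24 / 0.31)
p = 3.5982e-08

3.5982e-08


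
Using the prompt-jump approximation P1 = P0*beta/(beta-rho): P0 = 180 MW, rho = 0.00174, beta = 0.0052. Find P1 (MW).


P1/P0 = beta / (beta - rho)
P1/P0 = 0.0052 / (0.0052 - 0.00174) = 1.502890
P1 = 180 * 1.502890 = 270.52 MW

270.52


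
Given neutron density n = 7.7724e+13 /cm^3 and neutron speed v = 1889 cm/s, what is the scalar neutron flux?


phi = n * v
phi = 7.7724e+13 * 1889
phi = 1.4682e+17 /cm^2/s

1.4682e+17


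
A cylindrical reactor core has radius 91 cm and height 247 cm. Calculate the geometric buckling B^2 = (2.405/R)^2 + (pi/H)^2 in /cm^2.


B^2 = (2.405/R)^2 + (pi/H)^2
B^2 = (2.405/91)^2 + (pi/247)^2
B^2 = 8.6024e-04 /cm^2

8.6024e-04


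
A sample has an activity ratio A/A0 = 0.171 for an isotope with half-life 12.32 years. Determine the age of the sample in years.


lambda = ln(2) / t_half = ln(2) / 12.32 = 0.05626195 /yr
t = -ln(A/A0) / lambda
t = -ln(0.171) / 0.05626195
t = 31.391 yr

31.391


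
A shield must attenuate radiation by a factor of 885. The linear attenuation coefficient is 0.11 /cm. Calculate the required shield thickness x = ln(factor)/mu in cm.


x = ln(factor) / mu
x = ln(885) / 0.11
x = 61.687 cm

61.687


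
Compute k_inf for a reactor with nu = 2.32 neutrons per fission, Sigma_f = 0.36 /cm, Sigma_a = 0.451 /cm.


k_inf = nu * Sigma_f / Sigma_a
k_inf = 2.32 * 0.36 / 0.451
k_inf = 1.8519

1.8519


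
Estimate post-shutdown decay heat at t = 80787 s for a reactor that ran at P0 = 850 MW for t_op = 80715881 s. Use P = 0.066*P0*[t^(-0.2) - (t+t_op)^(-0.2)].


P/P0 = 0.066 * [t^(-0.2) - (t + t_op)^(-0.2)]
P/P0 = 0.066 * [80787^(-0.2) - (80787 + 80715881)^(-0.2)]
P/P0 = 0.066 * [0.1043594 - 0.02621328] = 0.005157644
P = 850 * 0.005157644 = 4.3840 MW

4.3840


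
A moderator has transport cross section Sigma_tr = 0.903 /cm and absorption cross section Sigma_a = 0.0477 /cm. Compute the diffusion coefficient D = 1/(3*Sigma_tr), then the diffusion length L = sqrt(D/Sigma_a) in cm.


D = 1 / (3 * Sigma_tr) = 1 / (3 * 0.903) = 0.3691399 cm
L = sqrt(D / Sigma_a)
L = sqrt(0.3691399 / 0.0477)
L = 2.7819 cm

2.7819


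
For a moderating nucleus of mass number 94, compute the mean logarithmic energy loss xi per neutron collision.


xi = 1 + (A-1)^2/(2A) * ln((A-1)/(A+1))
xi = 1 + (94-1)^2/(2*94) * ln((94-1)/(94 +1))
xi = 0.021126

0.021126


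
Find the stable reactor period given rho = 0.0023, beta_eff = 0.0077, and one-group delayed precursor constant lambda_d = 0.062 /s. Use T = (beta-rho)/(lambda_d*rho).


T = (beta - rho) / (lambda_d * rho)
T = (0.0077 - 0.0023) / (0.062 * 0.0023)
T = 37.868 s

37.868


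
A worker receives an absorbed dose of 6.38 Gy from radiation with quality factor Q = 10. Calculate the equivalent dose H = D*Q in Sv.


H = D * Q
H = 6.38 * 10
H = 63.800 Sv

63.800


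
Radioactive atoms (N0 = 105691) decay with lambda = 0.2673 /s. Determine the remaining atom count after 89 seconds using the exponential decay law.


N = N0 * exp(-lambda * t)
N = 105691 * exp(-0.2673 * 89)
N = 4.9238e-06

4.9238e-06


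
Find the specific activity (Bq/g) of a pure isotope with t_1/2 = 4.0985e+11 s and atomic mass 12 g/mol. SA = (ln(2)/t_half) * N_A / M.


lambda = ln(2) / t_half = ln(2) / 4.0985e+11 = 1.691222e-12 /s
SA = lambda * N_A / M
SA = 1.691222e-12 * 6.022e23 / 12
SA = 8.4871e+10 Bq/g

8.4871e+10


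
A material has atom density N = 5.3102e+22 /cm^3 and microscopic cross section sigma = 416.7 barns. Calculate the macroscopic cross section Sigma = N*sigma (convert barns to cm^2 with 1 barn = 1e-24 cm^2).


Sigma = N * sigma_barns * 1e-24
Sigma = 5.3102e+22 * 416.7 * 1e-24
Sigma = 22.128 /cm

22.128


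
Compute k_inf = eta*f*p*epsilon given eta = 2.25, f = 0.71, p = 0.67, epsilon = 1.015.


k_inf = eta * f * p * epsilon
k_inf = 2.25 * 0.71 * 0.67 * 1.015
k_inf = 1.0864

1.0864


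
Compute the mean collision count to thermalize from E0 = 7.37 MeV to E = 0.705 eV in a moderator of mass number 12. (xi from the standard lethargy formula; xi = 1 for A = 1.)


xi = 1 + (A-1)^2/(2A)*ln((A-1)/(A+1)) = 0.1577690 (for A = 12)
n = ln(E0/E) / xi
n = ln(7.37e6 / 0.705) / 0.1577690
n = ln(1.045390e+07) / 0.1577690 = 102.44

102.44


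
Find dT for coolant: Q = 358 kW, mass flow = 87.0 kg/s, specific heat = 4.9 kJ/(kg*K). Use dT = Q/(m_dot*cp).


dT = Q / (m_dot * cp)
dT = 358 / (87.0 * 4.9)
dT = 0.83978 C

0.83978


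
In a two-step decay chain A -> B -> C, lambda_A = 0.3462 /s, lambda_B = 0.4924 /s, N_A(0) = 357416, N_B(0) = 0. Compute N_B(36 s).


N_B(t) = lambda_A * N_A0 / (lambda_B - lambda_A) * [exp(-lambda_A*t) - exp(-lambda_B*t)]
exp(-0.3462*36) = 3.866349e-06; exp(-0.4924*36) = 2.002268e-08
N_B = 0.3462 * 357416 / (0.4924 - 0.3462) * (3.866349e-06 - 2.002268e-08)
N_B = 3.2554

3.2554


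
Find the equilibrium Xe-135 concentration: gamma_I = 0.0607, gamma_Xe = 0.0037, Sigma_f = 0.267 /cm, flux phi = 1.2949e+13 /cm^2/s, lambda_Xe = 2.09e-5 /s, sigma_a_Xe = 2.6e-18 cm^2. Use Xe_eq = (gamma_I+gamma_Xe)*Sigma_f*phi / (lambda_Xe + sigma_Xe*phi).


Xe_eq = (gamma_I + gamma_Xe) * Sigma_f * phi / (lambda_Xe + sigma_Xe * phi)
Numerator = (0.0607 + 0.0037) * 0.267 * 1.2949e+13 = 2.226555e+11
Denominator = 2.09e-5 + 2.6e-18 * 1.2949e+13 = 5.456740e-05
Xe_eq = 2.226555e+11 / 5.456740e-05 = 4.0804e+15 /cm^3

4.0804e+15


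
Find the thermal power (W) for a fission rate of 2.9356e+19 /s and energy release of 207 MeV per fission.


P = fission_rate * E_MeV * 1.602e-13
P = 2.9356e+19 * 207 * 1.602e-13
P = 9.7349e+08 W

9.7349e+08


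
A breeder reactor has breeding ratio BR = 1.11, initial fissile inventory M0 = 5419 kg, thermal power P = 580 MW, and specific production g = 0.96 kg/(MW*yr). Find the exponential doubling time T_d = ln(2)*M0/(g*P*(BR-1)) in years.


Breeding gain G = BR - 1 = 1.11 - 1 = 0.11
Fissile production rate = g * P * G = 0.96 * 580 * 0.11 = 61.248 kg/yr
T_d = ln(2) * M0 / (g * P * G)
T_d = ln(2) * 5419 / 61.248 = 61.327 yr

61.327


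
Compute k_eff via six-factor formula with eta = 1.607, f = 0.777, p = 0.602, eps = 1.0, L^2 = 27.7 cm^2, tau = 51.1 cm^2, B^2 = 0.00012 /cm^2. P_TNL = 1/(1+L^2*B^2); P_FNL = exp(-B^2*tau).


k_inf = eta*f*p*eps = 1.607*0.777*0.602*1.0 = 0.7516807
P_TNL = 1/(1 + L^2*B^2) = 1/(1 + 27.7*0.00012) = 0.9966870
P_FNL = exp(-B^2*tau) = exp(-0.00012*51.1) = 0.9938868
k_eff = k_inf * P_TNL * P_FNL = 0.7516807 * 0.9966870 * 0.9938868
k_eff = 0.74461

0.74461
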